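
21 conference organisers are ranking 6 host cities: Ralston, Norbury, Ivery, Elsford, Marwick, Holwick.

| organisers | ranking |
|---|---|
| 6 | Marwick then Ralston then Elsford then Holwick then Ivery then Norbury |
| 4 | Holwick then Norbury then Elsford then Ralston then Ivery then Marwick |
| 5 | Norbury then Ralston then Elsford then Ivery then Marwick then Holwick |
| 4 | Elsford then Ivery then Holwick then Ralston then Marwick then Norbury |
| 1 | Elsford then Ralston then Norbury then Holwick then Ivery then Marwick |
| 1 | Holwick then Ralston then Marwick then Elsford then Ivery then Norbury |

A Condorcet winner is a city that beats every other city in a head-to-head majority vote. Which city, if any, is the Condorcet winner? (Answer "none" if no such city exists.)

Check each pair by majority over 21 ballots:
Ralston vs Norbury: 12 to 9, Ralston.
Ralston vs Ivery: 17 to 4, Ralston.
Ralston vs Elsford: 12 to 9, Ralston.
Ralston vs Marwick: Ralston is ranked higher on 4+5+4+1+1 = 15 ballots, Marwick on 6. Ralston wins 15–6.
Ralston vs Holwick: Ralston preferred on 6+5+1 = 12 ballots; Ralston wins 12–9.
Norbury vs Ivery: 4+5+1 = 10 for Norbury, 11 for Ivery — Ivery by 11–10.
Norbury vs Elsford: Norbury is ranked higher on 4+5 = 9 ballots, Elsford on 12. Elsford wins 12–9.
Norbury vs Marwick: Norbury preferred on 4+5+1 = 10 ballots; Marwick wins 11–10.
Norbury vs Holwick: Norbury preferred on 5+1 = 6 ballots; Holwick wins 15–6.
Ivery vs Elsford: Ivery preferred on 0 ballots; Elsford wins 21–0.
Ivery vs Marwick: 14 to 7, Ivery.
Ivery vs Holwick: Ivery preferred on 5+4 = 9 ballots; Holwick wins 12–9.
Elsford vs Marwick: 14 to 7, Elsford.
Elsford vs Holwick: 16 to 5, Elsford.
Marwick vs Holwick: 6+5 = 11 for Marwick, 10 for Holwick — Marwick by 11–10.
Ralston defeats every rival head-to-head and is the Condorcet winner.

Ralston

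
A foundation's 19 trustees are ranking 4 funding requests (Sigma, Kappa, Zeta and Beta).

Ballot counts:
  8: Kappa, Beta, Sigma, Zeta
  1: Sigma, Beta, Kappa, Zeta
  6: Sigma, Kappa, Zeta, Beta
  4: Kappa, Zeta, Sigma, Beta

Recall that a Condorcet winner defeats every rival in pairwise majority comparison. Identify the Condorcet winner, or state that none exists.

Kappa

Pairwise majorities:
Sigma vs Kappa: Kappa, 12–7.
Sigma vs Zeta: Sigma, 15–4.
Sigma vs Beta: Sigma, 11–8.
Kappa–Zeta: Kappa 19–0.
Kappa vs Beta: Kappa wins 18–1.
Zeta vs Beta: Zeta wins 10–9.
Kappa defeats every rival head-to-head and is the Condorcet winner.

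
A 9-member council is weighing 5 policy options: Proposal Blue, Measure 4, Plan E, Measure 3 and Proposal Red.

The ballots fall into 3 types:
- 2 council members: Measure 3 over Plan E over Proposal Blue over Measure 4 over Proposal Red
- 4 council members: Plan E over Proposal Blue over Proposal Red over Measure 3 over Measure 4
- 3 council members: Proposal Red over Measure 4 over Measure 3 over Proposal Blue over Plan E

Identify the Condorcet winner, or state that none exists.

none

Pairwise majorities:
Proposal Blue–Measure 4: Proposal Blue 6–3.
Proposal Blue vs Plan E: 3 for Proposal Blue, 6 for Plan E — Plan E by 6–3.
Proposal Blue vs Measure 3: 4 for Proposal Blue, 5 for Measure 3 — Measure 3 by 5–4.
Proposal Blue vs Proposal Red: Proposal Blue, 6–3.
Measure 4 vs Plan E: 3 for Measure 4, 6 for Plan E — Plan E by 6–3.
Measure 4 vs Measure 3: 3 to 6, Measure 3.
Measure 4–Proposal Red: Proposal Red 7–2.
Plan E vs Measure 3: Plan E is ranked higher on 4 ballots, Measure 3 on 5. Measure 3 wins 5–4.
Plan E vs Proposal Red: 2+4 = 6 for Plan E, 3 for Proposal Red — Plan E by 6–3.
Measure 3 vs Proposal Red: 2 to 7, Proposal Red.
No option is unbeaten: Proposal Blue loses to Plan E; Measure 4 loses to Proposal Blue; Plan E loses to Measure 3; Measure 3 loses to Proposal Red; Proposal Red loses to Proposal Blue. In particular Proposal Blue > Proposal Red > Measure 3 > Proposal Blue is a majority cycle — no Condorcet winner exists.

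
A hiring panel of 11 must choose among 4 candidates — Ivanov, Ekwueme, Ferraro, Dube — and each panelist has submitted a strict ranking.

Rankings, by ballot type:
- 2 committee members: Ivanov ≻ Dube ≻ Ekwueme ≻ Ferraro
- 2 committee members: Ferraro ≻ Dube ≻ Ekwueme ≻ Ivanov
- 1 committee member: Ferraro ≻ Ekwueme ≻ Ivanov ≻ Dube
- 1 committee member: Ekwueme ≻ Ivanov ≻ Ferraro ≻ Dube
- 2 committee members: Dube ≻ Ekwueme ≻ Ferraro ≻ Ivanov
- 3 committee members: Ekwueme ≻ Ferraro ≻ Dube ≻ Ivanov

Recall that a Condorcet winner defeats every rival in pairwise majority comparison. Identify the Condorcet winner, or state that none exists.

none

Head-to-head results (11 committee members):
Ivanov vs Ekwueme: Ivanov preferred on 2 ballots; Ekwueme wins 9–2.
Ivanov vs Ferraro: Ivanov preferred on 2+1 = 3 ballots; Ferraro wins 8–3.
Ivanov vs Dube: Ivanov preferred on 2+1+1 = 4 ballots; Dube wins 7–4.
Ekwueme vs Ferraro: 2+1+2+3 = 8 for Ekwueme, 3 for Ferraro — Ekwueme by 8–3.
Ekwueme vs Dube: 1+1+3 = 5 for Ekwueme, 6 for Dube — Dube by 6–5.
Ferraro vs Dube: 2+1+1+3 = 7 for Ferraro, 4 for Dube — Ferraro by 7–4.
Every candidate loses at least once (Ivanov loses to Ekwueme; Ekwueme loses to Dube; Ferraro loses to Ekwueme; Dube loses to Ferraro). The majority relation contains the cycle Ekwueme → Ferraro → Dube → Ekwueme, so there is no Condorcet winner.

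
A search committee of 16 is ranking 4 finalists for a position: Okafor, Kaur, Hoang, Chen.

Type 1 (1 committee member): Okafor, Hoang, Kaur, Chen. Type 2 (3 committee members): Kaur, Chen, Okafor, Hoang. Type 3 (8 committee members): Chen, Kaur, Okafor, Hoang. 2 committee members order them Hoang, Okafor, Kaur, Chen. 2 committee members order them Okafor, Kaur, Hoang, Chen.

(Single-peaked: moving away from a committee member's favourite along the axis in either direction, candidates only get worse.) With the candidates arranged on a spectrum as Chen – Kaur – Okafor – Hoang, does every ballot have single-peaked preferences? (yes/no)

yes

Axis positions: Chen=1, Kaur=2, Okafor=3, Hoang=4.
Type 1 (peak Okafor at position 3): ranking walks positions 3-4-2-1, expanding outward from the peak — single-peaked.
Type 2 (peak Kaur at position 2): ranking walks positions 2-1-3-4, expanding outward from the peak — single-peaked.
Type 3 (peak Chen at position 1): ranking walks positions 1-2-3-4, expanding outward from the peak — single-peaked.
Type 4 (peak Hoang at position 4): ranking walks positions 4-3-2-1, expanding outward from the peak — single-peaked.
Type 5 (peak Okafor at position 3): ranking walks positions 3-2-4-1, expanding outward from the peak — single-peaked.
Every ranking is single-peaked on this axis.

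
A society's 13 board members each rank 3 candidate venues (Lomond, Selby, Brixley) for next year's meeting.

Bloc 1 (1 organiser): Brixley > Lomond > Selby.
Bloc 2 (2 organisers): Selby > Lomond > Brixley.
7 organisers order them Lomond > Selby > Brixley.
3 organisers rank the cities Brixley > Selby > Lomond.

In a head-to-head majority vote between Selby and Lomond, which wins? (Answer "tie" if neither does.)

Ballots ranking Selby above Lomond: 2 + 3 = 5.
Ballots ranking Lomond above Selby: 13 − 5 = 8.
Lomond wins the head-to-head 8–5.

Lomond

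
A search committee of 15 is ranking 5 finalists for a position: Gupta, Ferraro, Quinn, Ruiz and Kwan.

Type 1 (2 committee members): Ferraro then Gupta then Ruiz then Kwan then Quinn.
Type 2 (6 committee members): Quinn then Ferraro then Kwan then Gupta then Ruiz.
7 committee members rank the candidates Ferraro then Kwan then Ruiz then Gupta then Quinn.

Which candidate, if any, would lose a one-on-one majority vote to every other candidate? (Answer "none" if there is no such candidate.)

Quinn

Head-to-head results (15 committee members):
Gupta vs Ferraro: Ferraro, 15–0.
Gupta vs Quinn: 9 to 6, Gupta.
Gupta vs Ruiz: Gupta is ranked higher on 2+6 = 8 ballots, Ruiz on 7. Gupta wins 8–7.
Gupta vs Kwan: Kwan wins 13–2.
Ferraro vs Quinn: 9 to 6, Ferraro.
Ferraro–Ruiz: Ferraro 15–0.
Ferraro vs Kwan: Ferraro, 15–0.
Quinn vs Ruiz: Quinn preferred on 6 ballots; Ruiz wins 9–6.
Quinn vs Kwan: Kwan wins 9–6.
Ruiz vs Kwan: Ruiz is ranked higher on 2 ballots, Kwan on 13. Kwan wins 13–2.
Only Quinn has no wins; Quinn is the Condorcet loser.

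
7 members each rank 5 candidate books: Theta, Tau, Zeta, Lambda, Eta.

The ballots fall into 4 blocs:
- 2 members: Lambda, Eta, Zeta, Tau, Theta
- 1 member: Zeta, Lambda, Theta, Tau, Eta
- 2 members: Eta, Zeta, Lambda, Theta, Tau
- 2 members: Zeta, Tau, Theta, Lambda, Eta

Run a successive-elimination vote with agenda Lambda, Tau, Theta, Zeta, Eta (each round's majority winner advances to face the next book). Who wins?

Round 1: Lambda vs Tau — 5–2, Lambda advances.
Round 2: Lambda vs Theta — 5–2, Lambda advances.
Round 3: Lambda vs Zeta — 2–5, Zeta advances.
Round 4: Zeta vs Eta — 3–4, Eta advances.
The agenda winner is Eta.

Eta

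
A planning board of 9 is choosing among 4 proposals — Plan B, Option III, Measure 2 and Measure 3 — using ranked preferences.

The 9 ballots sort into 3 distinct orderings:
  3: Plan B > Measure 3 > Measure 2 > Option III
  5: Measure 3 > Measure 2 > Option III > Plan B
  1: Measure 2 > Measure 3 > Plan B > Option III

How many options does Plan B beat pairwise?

Plan B against each rival (9 council members):
Plan B vs Option III: Plan B preferred on 3+1 = 4 ballots; Option III wins 5–4.
Plan B vs Measure 2: Measure 2 wins 6–3.
Plan B–Measure 3: Measure 3 6–3.
Plan B beats no one; loses to Option III, Measure 2, Measure 3 — 0 pairwise wins.

0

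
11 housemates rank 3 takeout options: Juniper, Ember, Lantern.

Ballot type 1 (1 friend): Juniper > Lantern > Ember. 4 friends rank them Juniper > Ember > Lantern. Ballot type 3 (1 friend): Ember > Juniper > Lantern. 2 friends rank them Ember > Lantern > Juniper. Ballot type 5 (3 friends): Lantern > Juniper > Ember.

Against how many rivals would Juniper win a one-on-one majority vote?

2

Juniper against each rival (11 friends):
Juniper vs Ember: 8 to 3, Juniper.
Juniper–Lantern: Juniper 6–5.
Juniper beats Ember, Lantern — 2 pairwise wins.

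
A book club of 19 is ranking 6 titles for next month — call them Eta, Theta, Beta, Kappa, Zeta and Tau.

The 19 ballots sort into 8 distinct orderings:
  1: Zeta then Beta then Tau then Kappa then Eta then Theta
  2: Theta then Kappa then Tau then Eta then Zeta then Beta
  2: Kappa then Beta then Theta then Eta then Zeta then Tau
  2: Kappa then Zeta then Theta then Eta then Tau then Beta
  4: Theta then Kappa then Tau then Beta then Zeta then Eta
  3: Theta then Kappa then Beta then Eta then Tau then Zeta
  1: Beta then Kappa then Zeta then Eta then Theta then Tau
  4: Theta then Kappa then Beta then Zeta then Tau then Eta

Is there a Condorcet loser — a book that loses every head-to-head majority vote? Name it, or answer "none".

Eta

Pairwise majorities:
Eta vs Theta: Eta preferred on 1+1 = 2 ballots; Theta wins 17–2.
Eta–Beta: Beta 15–4.
Eta vs Kappa: 0 to 19, Kappa.
Eta vs Zeta: 2+2+3 = 7 for Eta, 12 for Zeta — Zeta by 12–7.
Eta vs Tau: Tau, 11–8.
Theta vs Beta: Theta is ranked higher on 2+2+4+3+4 = 15 ballots, Beta on 4. Theta wins 15–4.
Theta vs Kappa: Theta is ranked higher on 2+4+3+4 = 13 ballots, Kappa on 6. Theta wins 13–6.
Theta vs Zeta: Theta wins 15–4.
Theta vs Tau: 18 to 1, Theta.
Beta vs Kappa: 2 to 17, Kappa.
Beta vs Zeta: Beta preferred on 2+4+3+1+4 = 14 ballots; Beta wins 14–5.
Beta vs Tau: Beta wins 11–8.
Kappa vs Zeta: 18 for Kappa, 1 for Zeta — Kappa by 18–1.
Kappa vs Tau: 18 for Kappa, 1 for Tau — Kappa by 18–1.
Zeta vs Tau: Zeta, 10–9.
Only Eta has no wins; Eta is the Condorcet loser.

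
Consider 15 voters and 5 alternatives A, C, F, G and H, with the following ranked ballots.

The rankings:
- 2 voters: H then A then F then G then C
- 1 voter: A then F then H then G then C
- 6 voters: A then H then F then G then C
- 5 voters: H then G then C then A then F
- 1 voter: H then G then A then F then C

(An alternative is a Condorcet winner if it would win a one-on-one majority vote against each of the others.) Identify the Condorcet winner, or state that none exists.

Head-to-head results (15 voters):
A–C: A 10–5.
A vs F: A, 15–0.
A–G: A 9–6.
A–H: H 8–7.
C vs F: F wins 10–5.
C–G: G 15–0.
C–H: H 15–0.
F–G: F 9–6.
F vs H: H, 14–1.
G vs H: H wins 15–0.
Only H has no losses; H is the Condorcet winner.

H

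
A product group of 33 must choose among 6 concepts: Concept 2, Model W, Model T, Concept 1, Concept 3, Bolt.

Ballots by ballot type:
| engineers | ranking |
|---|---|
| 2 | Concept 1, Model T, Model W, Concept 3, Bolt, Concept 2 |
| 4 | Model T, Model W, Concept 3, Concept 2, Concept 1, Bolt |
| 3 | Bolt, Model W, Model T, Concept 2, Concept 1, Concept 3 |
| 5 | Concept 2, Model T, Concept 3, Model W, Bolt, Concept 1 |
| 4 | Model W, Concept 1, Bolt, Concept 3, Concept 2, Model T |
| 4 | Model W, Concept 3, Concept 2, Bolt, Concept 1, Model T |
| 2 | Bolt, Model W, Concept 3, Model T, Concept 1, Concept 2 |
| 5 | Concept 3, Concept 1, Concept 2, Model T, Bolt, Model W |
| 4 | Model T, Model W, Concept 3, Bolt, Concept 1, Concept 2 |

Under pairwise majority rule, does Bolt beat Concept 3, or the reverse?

Concept 3

Ballots ranking Bolt above Concept 3: 3 + 4 + 2 = 9.
Ballots ranking Concept 3 above Bolt: 33 − 9 = 24.
Concept 3 wins the head-to-head 24–9.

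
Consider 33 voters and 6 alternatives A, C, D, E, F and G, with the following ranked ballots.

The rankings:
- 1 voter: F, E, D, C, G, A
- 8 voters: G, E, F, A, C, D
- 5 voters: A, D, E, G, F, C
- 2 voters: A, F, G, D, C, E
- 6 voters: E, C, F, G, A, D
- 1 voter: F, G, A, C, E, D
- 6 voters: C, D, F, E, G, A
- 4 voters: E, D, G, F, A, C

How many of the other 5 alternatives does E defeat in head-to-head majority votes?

E against each rival (33 voters):
E vs A: E preferred on 1+8+6+6+4 = 25 ballots; E wins 25–8.
E vs C: E, 24–9.
E–D: E 20–13.
E–F: E 23–10.
E vs G: E wins 22–11.
E beats A, C, D, F, G — 5 pairwise wins.

5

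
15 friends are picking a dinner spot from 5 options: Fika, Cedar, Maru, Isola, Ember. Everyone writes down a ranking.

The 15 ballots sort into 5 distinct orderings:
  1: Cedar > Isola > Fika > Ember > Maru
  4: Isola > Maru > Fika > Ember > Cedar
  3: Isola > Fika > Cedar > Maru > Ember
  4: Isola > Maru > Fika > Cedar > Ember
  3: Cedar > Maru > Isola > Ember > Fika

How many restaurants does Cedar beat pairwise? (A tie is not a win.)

1

Cedar against each rival (15 friends):
Cedar–Fika: Fika 11–4.
Cedar–Maru: Maru 8–7.
Cedar–Isola: Isola 11–4.
Cedar–Ember: Cedar 11–4.
Cedar beats Ember; loses to Fika, Maru, Isola — 1 pairwise win.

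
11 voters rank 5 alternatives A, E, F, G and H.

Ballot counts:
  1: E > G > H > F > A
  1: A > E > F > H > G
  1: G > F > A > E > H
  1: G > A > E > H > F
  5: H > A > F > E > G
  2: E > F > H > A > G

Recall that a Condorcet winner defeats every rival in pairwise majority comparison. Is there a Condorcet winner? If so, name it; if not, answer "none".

none

Check each pair by majority over 11 ballots:
A vs E: 8 to 3, A.
A–F: A 7–4.
A vs G: A is ranked higher on 1+5+2 = 8 ballots, G on 3. A wins 8–3.
A–H: H 8–3.
E vs F: E is ranked higher on 1+1+1+2 = 5 ballots, F on 6. F wins 6–5.
E vs G: E, 9–2.
E vs H: E, 6–5.
F vs G: F is ranked higher on 1+5+2 = 8 ballots, G on 3. F wins 8–3.
F–H: H 7–4.
G vs H: H wins 8–3.
No alternative is unbeaten: A loses to H; E loses to A; F loses to A; G loses to A; H loses to E. In particular A > E > H > A is a majority cycle — no Condorcet winner exists.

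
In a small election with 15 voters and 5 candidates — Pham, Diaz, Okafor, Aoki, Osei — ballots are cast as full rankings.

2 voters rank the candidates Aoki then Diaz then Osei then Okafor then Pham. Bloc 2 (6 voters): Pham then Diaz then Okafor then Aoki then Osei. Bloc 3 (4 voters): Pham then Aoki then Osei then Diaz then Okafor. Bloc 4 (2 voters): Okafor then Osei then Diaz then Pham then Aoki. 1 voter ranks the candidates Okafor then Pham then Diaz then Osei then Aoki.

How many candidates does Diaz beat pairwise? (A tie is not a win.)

3

Diaz against each rival (15 voters):
Diaz–Pham: Pham 11–4.
Diaz–Okafor: Diaz 12–3.
Diaz vs Aoki: 9 to 6, Diaz.
Diaz vs Osei: 9 to 6, Diaz.
Diaz beats Okafor, Aoki, Osei; loses to Pham — 3 pairwise wins.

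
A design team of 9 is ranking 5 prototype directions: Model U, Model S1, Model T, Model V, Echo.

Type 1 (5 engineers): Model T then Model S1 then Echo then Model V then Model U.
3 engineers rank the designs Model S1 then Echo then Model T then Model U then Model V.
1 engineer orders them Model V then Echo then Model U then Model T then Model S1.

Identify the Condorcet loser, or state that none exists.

Head-to-head results (9 engineers):
Model U vs Model S1: 1 for Model U, 8 for Model S1 — Model S1 by 8–1.
Model U vs Model T: 1 to 8, Model T.
Model U vs Model V: Model V, 6–3.
Model U–Echo: Echo 9–0.
Model S1 vs Model T: 3 for Model S1, 6 for Model T — Model T by 6–3.
Model S1 vs Model V: Model S1 wins 8–1.
Model S1 vs Echo: Model S1 wins 8–1.
Model T vs Model V: Model T wins 8–1.
Model T vs Echo: Model T preferred on 5 ballots; Model T wins 5–4.
Model V vs Echo: Model V is ranked higher on 1 ballot, Echo on 8. Echo wins 8–1.
Model U loses to every other design — it is the Condorcet loser.

Model U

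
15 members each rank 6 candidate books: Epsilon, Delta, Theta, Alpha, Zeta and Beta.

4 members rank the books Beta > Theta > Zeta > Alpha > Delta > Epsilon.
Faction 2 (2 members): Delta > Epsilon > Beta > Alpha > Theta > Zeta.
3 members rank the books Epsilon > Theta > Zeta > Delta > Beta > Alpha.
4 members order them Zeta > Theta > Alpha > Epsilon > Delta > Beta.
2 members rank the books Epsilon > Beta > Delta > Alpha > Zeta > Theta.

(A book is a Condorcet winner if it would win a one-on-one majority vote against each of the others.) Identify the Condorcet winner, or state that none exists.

none

Check each pair by majority over 15 ballots:
Epsilon vs Delta: 9 to 6, Epsilon.
Epsilon vs Theta: 7 to 8, Theta.
Epsilon vs Alpha: 7 to 8, Alpha.
Epsilon vs Zeta: Epsilon is ranked higher on 2+3+2 = 7 ballots, Zeta on 8. Zeta wins 8–7.
Epsilon vs Beta: Epsilon preferred on 2+3+4+2 = 11 ballots; Epsilon wins 11–4.
Delta vs Theta: Delta is ranked higher on 2+2 = 4 ballots, Theta on 11. Theta wins 11–4.
Delta vs Alpha: 2+3+2 = 7 for Delta, 8 for Alpha — Alpha by 8–7.
Delta vs Zeta: 2+2 = 4 for Delta, 11 for Zeta — Zeta by 11–4.
Delta vs Beta: 9 to 6, Delta.
Theta vs Alpha: 4+3+4 = 11 for Theta, 4 for Alpha — Theta by 11–4.
Theta vs Zeta: Theta is ranked higher on 4+2+3 = 9 ballots, Zeta on 6. Theta wins 9–6.
Theta vs Beta: Theta preferred on 3+4 = 7 ballots; Beta wins 8–7.
Alpha vs Zeta: 2+2 = 4 for Alpha, 11 for Zeta — Zeta by 11–4.
Alpha vs Beta: 4 to 11, Beta.
Zeta vs Beta: 7 to 8, Beta.
Every book loses at least once (Epsilon loses to Theta; Delta loses to Epsilon; Theta loses to Beta; Alpha loses to Theta; Zeta loses to Theta; Beta loses to Epsilon). The majority relation contains the cycle Epsilon beats Beta beats Theta beats Epsilon, so there is no Condorcet winner.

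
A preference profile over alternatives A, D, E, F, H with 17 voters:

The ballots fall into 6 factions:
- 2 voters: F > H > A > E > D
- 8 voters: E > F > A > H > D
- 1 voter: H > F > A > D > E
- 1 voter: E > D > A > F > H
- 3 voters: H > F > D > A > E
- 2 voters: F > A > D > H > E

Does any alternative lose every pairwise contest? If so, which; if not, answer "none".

D

Pairwise majorities:
A–D: A 13–4.
A–E: E 9–8.
A vs F: F wins 16–1.
A–H: A 11–6.
D vs E: 1+3+2 = 6 for D, 11 for E — E by 11–6.
D vs F: F wins 16–1.
D vs H: H wins 14–3.
E vs F: 9 to 8, E.
E vs H: E is ranked higher on 8+1 = 9 ballots, H on 8. E wins 9–8.
F vs H: F wins 13–4.
Only D has no wins; D is the Condorcet loser.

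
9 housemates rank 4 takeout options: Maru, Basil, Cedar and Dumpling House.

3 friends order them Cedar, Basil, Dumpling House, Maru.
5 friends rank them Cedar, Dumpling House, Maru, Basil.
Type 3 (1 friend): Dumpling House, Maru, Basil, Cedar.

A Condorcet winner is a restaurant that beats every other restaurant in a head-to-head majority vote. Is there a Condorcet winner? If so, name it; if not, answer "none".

Cedar

Check each pair by majority over 9 ballots:
Maru–Basil: Maru 6–3.
Maru–Cedar: Cedar 8–1.
Maru vs Dumpling House: Dumpling House wins 9–0.
Basil vs Cedar: Cedar, 8–1.
Basil vs Dumpling House: Dumpling House wins 6–3.
Cedar vs Dumpling House: Cedar, 8–1.
Cedar defeats every rival head-to-head and is the Condorcet winner.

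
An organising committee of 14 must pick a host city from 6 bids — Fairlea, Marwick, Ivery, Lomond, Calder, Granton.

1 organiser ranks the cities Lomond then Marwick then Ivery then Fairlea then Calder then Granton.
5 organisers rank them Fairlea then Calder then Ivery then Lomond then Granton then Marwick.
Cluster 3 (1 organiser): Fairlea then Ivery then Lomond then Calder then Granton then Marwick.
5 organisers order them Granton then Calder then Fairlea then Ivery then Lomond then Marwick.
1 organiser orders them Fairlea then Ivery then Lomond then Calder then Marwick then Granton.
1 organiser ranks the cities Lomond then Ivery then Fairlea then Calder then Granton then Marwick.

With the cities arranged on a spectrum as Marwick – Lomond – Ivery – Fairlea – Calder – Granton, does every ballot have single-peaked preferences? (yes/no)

yes

Axis positions: Marwick=1, Lomond=2, Ivery=3, Fairlea=4, Calder=5, Granton=6.
Cluster 1 (peak Lomond at position 2): ranking walks positions 2-1-3-4-5-6, expanding outward from the peak — single-peaked.
Cluster 2 (peak Fairlea at position 4): ranking walks positions 4-5-3-2-6-1, expanding outward from the peak — single-peaked.
Cluster 3 (peak Fairlea at position 4): ranking walks positions 4-3-2-5-6-1, expanding outward from the peak — single-peaked.
Cluster 4 (peak Granton at position 6): ranking walks positions 6-5-4-3-2-1, expanding outward from the peak — single-peaked.
Cluster 5 (peak Fairlea at position 4): ranking walks positions 4-3-2-5-1-6, expanding outward from the peak — single-peaked.
Cluster 6 (peak Lomond at position 2): ranking walks positions 2-3-4-5-6-1, expanding outward from the peak — single-peaked.
Every ranking is single-peaked on this axis.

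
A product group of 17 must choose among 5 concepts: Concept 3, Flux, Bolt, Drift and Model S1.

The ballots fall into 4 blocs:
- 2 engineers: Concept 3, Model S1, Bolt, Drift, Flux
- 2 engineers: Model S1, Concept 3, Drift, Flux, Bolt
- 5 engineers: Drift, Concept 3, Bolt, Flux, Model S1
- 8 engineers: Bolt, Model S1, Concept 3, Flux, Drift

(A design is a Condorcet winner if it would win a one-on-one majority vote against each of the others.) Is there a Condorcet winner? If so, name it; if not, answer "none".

Pairwise majorities:
Concept 3 vs Flux: 17 to 0, Concept 3.
Concept 3 vs Bolt: 9 to 8, Concept 3.
Concept 3 vs Drift: 12 to 5, Concept 3.
Concept 3 vs Model S1: 7 to 10, Model S1.
Flux vs Bolt: Flux preferred on 2 ballots; Bolt wins 15–2.
Flux vs Drift: 8 to 9, Drift.
Flux vs Model S1: Flux preferred on 5 ballots; Model S1 wins 12–5.
Bolt vs Drift: Bolt preferred on 2+8 = 10 ballots; Bolt wins 10–7.
Bolt vs Model S1: Bolt preferred on 5+8 = 13 ballots; Bolt wins 13–4.
Drift vs Model S1: 5 to 12, Model S1.
Every design loses at least once (Concept 3 loses to Model S1; Flux loses to Concept 3; Bolt loses to Concept 3; Drift loses to Concept 3; Model S1 loses to Bolt). The majority relation contains the cycle Concept 3 beats Bolt beats Model S1 beats Concept 3, so there is no Condorcet winner.

none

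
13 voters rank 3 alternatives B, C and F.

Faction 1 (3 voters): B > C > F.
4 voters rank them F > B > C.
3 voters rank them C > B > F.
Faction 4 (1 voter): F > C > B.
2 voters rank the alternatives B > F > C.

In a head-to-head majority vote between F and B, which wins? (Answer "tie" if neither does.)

Ballots ranking F above B: 4 + 1 = 5.
Ballots ranking B above F: 13 − 5 = 8.
B wins the head-to-head 8–5.

B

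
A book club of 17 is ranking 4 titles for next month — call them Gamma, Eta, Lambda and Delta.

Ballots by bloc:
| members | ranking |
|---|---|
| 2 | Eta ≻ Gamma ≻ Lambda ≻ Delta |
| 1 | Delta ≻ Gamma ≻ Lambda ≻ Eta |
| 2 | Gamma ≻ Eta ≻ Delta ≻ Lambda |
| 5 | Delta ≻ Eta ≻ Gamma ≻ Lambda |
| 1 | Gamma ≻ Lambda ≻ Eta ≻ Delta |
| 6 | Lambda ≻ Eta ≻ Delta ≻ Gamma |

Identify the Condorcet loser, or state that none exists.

Pairwise majorities:
Gamma vs Eta: Gamma preferred on 1+2+1 = 4 ballots; Eta wins 13–4.
Gamma vs Lambda: Gamma preferred on 2+1+2+5+1 = 11 ballots; Gamma wins 11–6.
Gamma vs Delta: Gamma preferred on 2+2+1 = 5 ballots; Delta wins 12–5.
Eta–Lambda: Eta 9–8.
Eta vs Delta: 11 to 6, Eta.
Lambda vs Delta: Lambda wins 9–8.
Every book wins at least one matchup (Gamma beats Lambda; Eta beats Gamma; Lambda beats Delta; Delta beats Gamma), so there is no Condorcet loser.

none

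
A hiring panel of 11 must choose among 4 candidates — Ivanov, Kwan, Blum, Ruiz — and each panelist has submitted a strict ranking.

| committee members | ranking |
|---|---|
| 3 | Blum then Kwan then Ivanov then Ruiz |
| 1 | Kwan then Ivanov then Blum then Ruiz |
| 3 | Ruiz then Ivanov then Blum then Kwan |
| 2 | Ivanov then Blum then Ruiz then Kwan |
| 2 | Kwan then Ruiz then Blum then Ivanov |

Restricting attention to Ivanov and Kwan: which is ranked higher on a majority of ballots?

Ballots ranking Ivanov above Kwan: 3 + 2 = 5.
Ballots ranking Kwan above Ivanov: 11 − 5 = 6.
Kwan wins the head-to-head 6–5.

Kwan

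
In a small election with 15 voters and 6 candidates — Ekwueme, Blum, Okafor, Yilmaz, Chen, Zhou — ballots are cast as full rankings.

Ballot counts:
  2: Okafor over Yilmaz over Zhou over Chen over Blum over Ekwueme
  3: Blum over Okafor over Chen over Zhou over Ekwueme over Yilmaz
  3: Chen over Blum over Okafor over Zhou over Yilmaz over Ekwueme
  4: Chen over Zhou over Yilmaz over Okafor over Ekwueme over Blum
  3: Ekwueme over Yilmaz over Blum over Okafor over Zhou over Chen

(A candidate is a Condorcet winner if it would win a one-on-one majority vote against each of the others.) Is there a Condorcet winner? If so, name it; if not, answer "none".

Pairwise majorities:
Ekwueme vs Blum: Blum, 8–7.
Ekwueme vs Okafor: Okafor wins 12–3.
Ekwueme vs Yilmaz: Ekwueme preferred on 3+3 = 6 ballots; Yilmaz wins 9–6.
Ekwueme vs Chen: Chen wins 12–3.
Ekwueme–Zhou: Zhou 12–3.
Blum vs Okafor: Blum preferred on 3+3+3 = 9 ballots; Blum wins 9–6.
Blum vs Yilmaz: Yilmaz wins 9–6.
Blum vs Chen: 3+3 = 6 for Blum, 9 for Chen — Chen by 9–6.
Blum vs Zhou: 9 to 6, Blum.
Okafor vs Yilmaz: 8 to 7, Okafor.
Okafor vs Chen: Okafor, 8–7.
Okafor vs Zhou: 11 to 4, Okafor.
Yilmaz vs Chen: 5 to 10, Chen.
Yilmaz–Zhou: Zhou 10–5.
Chen vs Zhou: 3+3+4 = 10 for Chen, 5 for Zhou — Chen by 10–5.
Each candidate drops at least one matchup (Ekwueme loses to Blum; Blum loses to Yilmaz; Okafor loses to Blum; Yilmaz loses to Okafor; Chen loses to Okafor; Zhou loses to Blum); the cycle Blum beats Okafor beats Yilmaz beats Blum rules out a Condorcet winner.

none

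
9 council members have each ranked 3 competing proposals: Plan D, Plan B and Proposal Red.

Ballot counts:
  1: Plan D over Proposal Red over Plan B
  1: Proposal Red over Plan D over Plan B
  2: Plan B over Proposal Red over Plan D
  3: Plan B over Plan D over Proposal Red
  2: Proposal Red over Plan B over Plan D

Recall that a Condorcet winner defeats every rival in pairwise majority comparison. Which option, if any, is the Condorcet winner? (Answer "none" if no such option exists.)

Plan B

Head-to-head results (9 council members):
Plan D vs Plan B: Plan B wins 7–2.
Plan D vs Proposal Red: Proposal Red, 5–4.
Plan B vs Proposal Red: Plan B, 5–4.
Plan B wins every pairwise contest, so Plan B is the Condorcet winner.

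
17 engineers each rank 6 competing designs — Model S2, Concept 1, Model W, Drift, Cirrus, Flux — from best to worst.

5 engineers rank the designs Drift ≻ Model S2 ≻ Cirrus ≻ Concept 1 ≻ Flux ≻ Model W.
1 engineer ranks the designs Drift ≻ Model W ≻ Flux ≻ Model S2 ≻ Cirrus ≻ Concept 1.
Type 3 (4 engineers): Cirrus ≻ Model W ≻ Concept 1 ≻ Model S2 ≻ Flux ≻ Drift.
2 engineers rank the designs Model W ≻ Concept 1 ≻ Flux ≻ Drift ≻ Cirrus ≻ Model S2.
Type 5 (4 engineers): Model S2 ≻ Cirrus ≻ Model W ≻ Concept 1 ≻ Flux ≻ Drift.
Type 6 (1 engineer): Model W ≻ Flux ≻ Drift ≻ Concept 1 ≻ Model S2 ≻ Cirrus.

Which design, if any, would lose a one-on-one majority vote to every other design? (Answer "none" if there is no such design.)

Head-to-head results (17 engineers):
Model S2–Concept 1: Model S2 10–7.
Model S2 vs Model W: Model S2, 9–8.
Model S2 vs Drift: Drift, 9–8.
Model S2–Cirrus: Model S2 11–6.
Model S2 vs Flux: Model S2 wins 13–4.
Concept 1 vs Model W: 5 to 12, Model W.
Concept 1 vs Drift: Concept 1 wins 10–7.
Concept 1 vs Cirrus: Cirrus, 14–3.
Concept 1 vs Flux: Concept 1 wins 15–2.
Model W vs Drift: Model W wins 11–6.
Model W–Cirrus: Cirrus 13–4.
Model W–Flux: Model W 12–5.
Drift–Cirrus: Drift 9–8.
Drift vs Flux: Drift preferred on 5+1 = 6 ballots; Flux wins 11–6.
Cirrus–Flux: Cirrus 13–4.
Each design has at least one pairwise win (Model S2 beats Concept 1; Concept 1 beats Drift; Model W beats Concept 1; Drift beats Model S2; Cirrus beats Concept 1; Flux beats Drift) — no Condorcet loser.

none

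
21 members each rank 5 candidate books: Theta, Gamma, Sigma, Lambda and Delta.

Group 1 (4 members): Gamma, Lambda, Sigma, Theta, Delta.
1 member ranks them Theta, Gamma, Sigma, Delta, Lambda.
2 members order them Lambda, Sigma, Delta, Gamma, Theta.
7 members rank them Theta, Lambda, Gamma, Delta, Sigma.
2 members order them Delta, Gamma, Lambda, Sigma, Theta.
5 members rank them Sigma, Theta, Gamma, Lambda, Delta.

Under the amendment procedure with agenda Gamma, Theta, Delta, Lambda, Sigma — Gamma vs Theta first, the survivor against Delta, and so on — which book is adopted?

Round 1: Gamma vs Theta — 8–13, Theta advances.
Round 2: Theta vs Delta — 17–4, Theta advances.
Round 3: Theta vs Lambda — 13–8, Theta advances.
Round 4: Theta vs Sigma — 8–13, Sigma advances.
Sigma survives the agenda.

Sigma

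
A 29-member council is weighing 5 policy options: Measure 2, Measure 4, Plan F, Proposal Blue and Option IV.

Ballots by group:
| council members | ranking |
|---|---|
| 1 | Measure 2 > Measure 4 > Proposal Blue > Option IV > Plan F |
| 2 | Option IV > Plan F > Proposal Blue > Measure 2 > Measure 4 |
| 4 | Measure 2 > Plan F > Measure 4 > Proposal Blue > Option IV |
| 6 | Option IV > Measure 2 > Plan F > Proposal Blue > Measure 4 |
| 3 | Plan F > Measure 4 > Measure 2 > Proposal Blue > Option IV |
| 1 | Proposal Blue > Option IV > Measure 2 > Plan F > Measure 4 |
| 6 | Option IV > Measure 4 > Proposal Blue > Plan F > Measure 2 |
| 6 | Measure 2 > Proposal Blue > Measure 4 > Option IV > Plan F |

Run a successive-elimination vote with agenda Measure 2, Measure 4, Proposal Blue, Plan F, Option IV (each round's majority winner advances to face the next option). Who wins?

Option IV

Round 1: Measure 2 vs Measure 4 — 20–9, Measure 2 advances.
Round 2: Measure 2 vs Proposal Blue — 20–9, Measure 2 advances.
Round 3: Measure 2 vs Plan F — 18–11, Measure 2 advances.
Round 4: Measure 2 vs Option IV — 14–15, Option IV advances.
Option IV survives the agenda.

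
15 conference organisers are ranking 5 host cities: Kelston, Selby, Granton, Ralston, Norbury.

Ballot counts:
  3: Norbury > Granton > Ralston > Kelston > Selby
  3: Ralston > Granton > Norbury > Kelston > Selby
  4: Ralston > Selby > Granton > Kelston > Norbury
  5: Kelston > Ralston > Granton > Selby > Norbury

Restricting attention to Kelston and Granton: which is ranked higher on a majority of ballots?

Ballots ranking Kelston above Granton: 5.
Ballots ranking Granton above Kelston: 15 − 5 = 10.
Granton wins the head-to-head 10–5.

Granton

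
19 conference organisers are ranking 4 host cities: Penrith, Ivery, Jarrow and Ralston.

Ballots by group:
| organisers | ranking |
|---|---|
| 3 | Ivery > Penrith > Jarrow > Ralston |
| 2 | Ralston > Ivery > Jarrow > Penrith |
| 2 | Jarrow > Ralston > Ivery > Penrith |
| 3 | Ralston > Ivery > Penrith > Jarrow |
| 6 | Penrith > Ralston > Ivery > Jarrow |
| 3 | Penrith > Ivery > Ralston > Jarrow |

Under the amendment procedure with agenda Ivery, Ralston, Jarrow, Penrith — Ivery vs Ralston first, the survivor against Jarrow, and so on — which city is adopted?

Penrith

Round 1: Ivery vs Ralston — 6–13, Ralston advances.
Round 2: Ralston vs Jarrow — 14–5, Ralston advances.
Round 3: Ralston vs Penrith — 7–12, Penrith advances.
The agenda winner is Penrith.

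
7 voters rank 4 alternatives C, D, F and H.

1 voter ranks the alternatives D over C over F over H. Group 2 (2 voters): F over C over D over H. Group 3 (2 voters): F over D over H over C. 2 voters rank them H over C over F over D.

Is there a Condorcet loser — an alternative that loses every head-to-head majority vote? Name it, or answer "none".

Head-to-head results (7 voters):
C–D: C 4–3.
C vs F: F, 4–3.
C–H: H 4–3.
D vs F: 1 to 6, F.
D vs H: D is ranked higher on 1+2+2 = 5 ballots, H on 2. D wins 5–2.
F–H: F 5–2.
Each alternative has at least one pairwise win (C beats D; D beats H; F beats C; H beats C) — no Condorcet loser.

none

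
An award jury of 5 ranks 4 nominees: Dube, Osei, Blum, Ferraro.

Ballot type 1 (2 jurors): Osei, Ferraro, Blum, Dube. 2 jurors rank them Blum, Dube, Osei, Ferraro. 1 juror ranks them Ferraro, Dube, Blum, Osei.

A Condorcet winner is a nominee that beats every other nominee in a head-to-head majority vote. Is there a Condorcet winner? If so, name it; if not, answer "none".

none

Head-to-head results (5 jurors):
Dube vs Osei: Dube is ranked higher on 2+1 = 3 ballots, Osei on 2. Dube wins 3–2.
Dube vs Blum: Dube preferred on 1 ballot; Blum wins 4–1.
Dube vs Ferraro: 2 to 3, Ferraro.
Osei vs Blum: Osei preferred on 2 ballots; Blum wins 3–2.
Osei vs Ferraro: Osei, 4–1.
Blum vs Ferraro: Ferraro wins 3–2.
No nominee is unbeaten: Dube loses to Blum; Osei loses to Dube; Blum loses to Ferraro; Ferraro loses to Osei. In particular Dube → Osei → Ferraro → Dube is a majority cycle — no Condorcet winner exists.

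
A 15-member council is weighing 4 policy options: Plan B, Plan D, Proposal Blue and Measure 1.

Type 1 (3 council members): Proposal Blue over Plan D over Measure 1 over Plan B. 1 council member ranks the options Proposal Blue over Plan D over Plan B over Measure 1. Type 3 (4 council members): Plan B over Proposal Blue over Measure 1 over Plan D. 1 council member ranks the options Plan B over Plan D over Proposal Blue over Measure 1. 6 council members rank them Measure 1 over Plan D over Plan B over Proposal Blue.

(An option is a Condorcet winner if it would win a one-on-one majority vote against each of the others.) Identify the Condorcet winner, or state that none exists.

Check each pair by majority over 15 ballots:
Plan B vs Plan D: Plan D wins 10–5.
Plan B vs Proposal Blue: Plan B, 11–4.
Plan B vs Measure 1: Measure 1, 9–6.
Plan D vs Proposal Blue: Proposal Blue wins 8–7.
Plan D vs Measure 1: Measure 1, 10–5.
Proposal Blue vs Measure 1: Proposal Blue wins 9–6.
No option is unbeaten: Plan B loses to Plan D; Plan D loses to Proposal Blue; Proposal Blue loses to Plan B; Measure 1 loses to Proposal Blue. In particular Plan B beats Proposal Blue beats Plan D beats Plan B is a majority cycle — no Condorcet winner exists.

none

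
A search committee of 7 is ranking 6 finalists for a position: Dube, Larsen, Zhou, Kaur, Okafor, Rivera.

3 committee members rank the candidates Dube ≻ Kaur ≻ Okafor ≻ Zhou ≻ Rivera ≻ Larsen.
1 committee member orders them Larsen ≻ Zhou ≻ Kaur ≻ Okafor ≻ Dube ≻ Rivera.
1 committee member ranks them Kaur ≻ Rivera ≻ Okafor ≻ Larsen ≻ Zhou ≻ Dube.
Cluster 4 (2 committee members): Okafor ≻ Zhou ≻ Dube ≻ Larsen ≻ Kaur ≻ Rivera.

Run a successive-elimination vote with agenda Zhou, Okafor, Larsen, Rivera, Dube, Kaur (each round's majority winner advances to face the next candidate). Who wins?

Kaur

Round 1: Zhou vs Okafor — 1–6, Okafor advances.
Round 2: Okafor vs Larsen — 6–1, Okafor advances.
Round 3: Okafor vs Rivera — 6–1, Okafor advances.
Round 4: Okafor vs Dube — 4–3, Okafor advances.
Round 5: Okafor vs Kaur — 2–5, Kaur advances.
The agenda winner is Kaur.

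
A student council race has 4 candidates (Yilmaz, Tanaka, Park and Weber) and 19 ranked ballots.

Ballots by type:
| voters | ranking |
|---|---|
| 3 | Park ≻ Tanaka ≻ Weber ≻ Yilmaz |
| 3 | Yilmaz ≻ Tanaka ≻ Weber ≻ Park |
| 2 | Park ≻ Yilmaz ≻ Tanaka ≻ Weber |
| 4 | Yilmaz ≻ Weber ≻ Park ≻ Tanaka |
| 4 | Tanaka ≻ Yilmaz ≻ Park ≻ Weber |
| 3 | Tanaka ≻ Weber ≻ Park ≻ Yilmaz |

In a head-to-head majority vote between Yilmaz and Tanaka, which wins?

Tanaka

Ballots ranking Yilmaz above Tanaka: 3 + 2 + 4 = 9.
Ballots ranking Tanaka above Yilmaz: 19 − 9 = 10.
Tanaka wins the head-to-head 10–9.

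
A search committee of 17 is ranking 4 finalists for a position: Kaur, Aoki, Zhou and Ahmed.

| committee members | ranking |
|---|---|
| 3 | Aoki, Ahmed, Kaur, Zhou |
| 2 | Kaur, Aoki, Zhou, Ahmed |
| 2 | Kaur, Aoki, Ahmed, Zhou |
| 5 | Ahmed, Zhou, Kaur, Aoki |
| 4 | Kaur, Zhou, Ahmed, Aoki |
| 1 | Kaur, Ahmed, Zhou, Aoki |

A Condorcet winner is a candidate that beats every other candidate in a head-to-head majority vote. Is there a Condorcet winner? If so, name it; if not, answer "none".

Pairwise majorities:
Kaur vs Aoki: Kaur is ranked higher on 2+2+5+4+1 = 14 ballots, Aoki on 3. Kaur wins 14–3.
Kaur vs Zhou: Kaur is ranked higher on 3+2+2+4+1 = 12 ballots, Zhou on 5. Kaur wins 12–5.
Kaur vs Ahmed: Kaur preferred on 2+2+4+1 = 9 ballots; Kaur wins 9–8.
Aoki vs Zhou: 3+2+2 = 7 for Aoki, 10 for Zhou — Zhou by 10–7.
Aoki vs Ahmed: 7 to 10, Ahmed.
Zhou vs Ahmed: Zhou is ranked higher on 2+4 = 6 ballots, Ahmed on 11. Ahmed wins 11–6.
Kaur wins every pairwise contest, so Kaur is the Condorcet winner.

Kaur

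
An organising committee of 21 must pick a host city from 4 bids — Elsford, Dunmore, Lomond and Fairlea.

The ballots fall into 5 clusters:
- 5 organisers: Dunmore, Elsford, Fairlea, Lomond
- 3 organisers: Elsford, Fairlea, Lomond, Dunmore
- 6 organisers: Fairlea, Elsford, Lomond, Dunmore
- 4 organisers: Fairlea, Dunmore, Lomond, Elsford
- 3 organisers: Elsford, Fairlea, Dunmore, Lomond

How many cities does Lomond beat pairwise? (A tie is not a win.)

Lomond against each rival (21 organisers):
Lomond vs Elsford: Elsford, 17–4.
Lomond vs Dunmore: Lomond preferred on 3+6 = 9 ballots; Dunmore wins 12–9.
Lomond vs Fairlea: Fairlea wins 21–0.
Lomond beats no one; loses to Elsford, Dunmore, Fairlea — 0 pairwise wins.

0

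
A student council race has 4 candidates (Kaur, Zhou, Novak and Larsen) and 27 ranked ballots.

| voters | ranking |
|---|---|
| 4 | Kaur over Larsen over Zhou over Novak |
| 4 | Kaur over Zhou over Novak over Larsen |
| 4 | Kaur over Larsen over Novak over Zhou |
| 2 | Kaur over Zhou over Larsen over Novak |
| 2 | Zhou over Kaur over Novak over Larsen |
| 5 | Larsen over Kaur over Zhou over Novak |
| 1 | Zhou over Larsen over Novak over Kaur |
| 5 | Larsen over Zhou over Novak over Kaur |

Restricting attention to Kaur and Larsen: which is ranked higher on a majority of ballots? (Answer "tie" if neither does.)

Ballots ranking Kaur above Larsen: 4 + 4 + 4 + 2 + 2 = 16.
Ballots ranking Larsen above Kaur: 27 − 16 = 11.
Kaur wins the head-to-head 16–11.

Kaur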